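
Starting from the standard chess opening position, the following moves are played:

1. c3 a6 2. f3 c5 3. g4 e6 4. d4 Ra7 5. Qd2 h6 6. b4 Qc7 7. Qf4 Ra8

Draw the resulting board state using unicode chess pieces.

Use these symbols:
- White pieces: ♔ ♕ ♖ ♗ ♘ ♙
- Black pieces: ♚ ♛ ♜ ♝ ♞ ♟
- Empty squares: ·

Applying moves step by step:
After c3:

♜ ♞ ♝ ♛ ♚ ♝ ♞ ♜
♟ ♟ ♟ ♟ ♟ ♟ ♟ ♟
· · · · · · · ·
· · · · · · · ·
· · · · · · · ·
· · ♙ · · · · ·
♙ ♙ · ♙ ♙ ♙ ♙ ♙
♖ ♘ ♗ ♕ ♔ ♗ ♘ ♖


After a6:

♜ ♞ ♝ ♛ ♚ ♝ ♞ ♜
· ♟ ♟ ♟ ♟ ♟ ♟ ♟
♟ · · · · · · ·
· · · · · · · ·
· · · · · · · ·
· · ♙ · · · · ·
♙ ♙ · ♙ ♙ ♙ ♙ ♙
♖ ♘ ♗ ♕ ♔ ♗ ♘ ♖


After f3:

♜ ♞ ♝ ♛ ♚ ♝ ♞ ♜
· ♟ ♟ ♟ ♟ ♟ ♟ ♟
♟ · · · · · · ·
· · · · · · · ·
· · · · · · · ·
· · ♙ · · ♙ · ·
♙ ♙ · ♙ ♙ · ♙ ♙
♖ ♘ ♗ ♕ ♔ ♗ ♘ ♖


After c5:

♜ ♞ ♝ ♛ ♚ ♝ ♞ ♜
· ♟ · ♟ ♟ ♟ ♟ ♟
♟ · · · · · · ·
· · ♟ · · · · ·
· · · · · · · ·
· · ♙ · · ♙ · ·
♙ ♙ · ♙ ♙ · ♙ ♙
♖ ♘ ♗ ♕ ♔ ♗ ♘ ♖


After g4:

♜ ♞ ♝ ♛ ♚ ♝ ♞ ♜
· ♟ · ♟ ♟ ♟ ♟ ♟
♟ · · · · · · ·
· · ♟ · · · · ·
· · · · · · ♙ ·
· · ♙ · · ♙ · ·
♙ ♙ · ♙ ♙ · · ♙
♖ ♘ ♗ ♕ ♔ ♗ ♘ ♖


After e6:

♜ ♞ ♝ ♛ ♚ ♝ ♞ ♜
· ♟ · ♟ · ♟ ♟ ♟
♟ · · · ♟ · · ·
· · ♟ · · · · ·
· · · · · · ♙ ·
· · ♙ · · ♙ · ·
♙ ♙ · ♙ ♙ · · ♙
♖ ♘ ♗ ♕ ♔ ♗ ♘ ♖


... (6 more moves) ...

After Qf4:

· ♞ ♝ · ♚ ♝ ♞ ♜
♜ ♟ ♛ ♟ · ♟ ♟ ·
♟ · · · ♟ · · ♟
· · ♟ · · · · ·
· ♙ · ♙ · ♕ ♙ ·
· · ♙ · · ♙ · ·
♙ · · · ♙ · · ♙
♖ ♘ ♗ · ♔ ♗ ♘ ♖


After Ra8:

♜ ♞ ♝ · ♚ ♝ ♞ ♜
· ♟ ♛ ♟ · ♟ ♟ ·
♟ · · · ♟ · · ♟
· · ♟ · · · · ·
· ♙ · ♙ · ♕ ♙ ·
· · ♙ · · ♙ · ·
♙ · · · ♙ · · ♙
♖ ♘ ♗ · ♔ ♗ ♘ ♖



  a b c d e f g h
  ─────────────────
8│♜ ♞ ♝ · ♚ ♝ ♞ ♜│8
7│· ♟ ♛ ♟ · ♟ ♟ ·│7
6│♟ · · · ♟ · · ♟│6
5│· · ♟ · · · · ·│5
4│· ♙ · ♙ · ♕ ♙ ·│4
3│· · ♙ · · ♙ · ·│3
2│♙ · · · ♙ · · ♙│2
1│♖ ♘ ♗ · ♔ ♗ ♘ ♖│1
  ─────────────────
  a b c d e f g h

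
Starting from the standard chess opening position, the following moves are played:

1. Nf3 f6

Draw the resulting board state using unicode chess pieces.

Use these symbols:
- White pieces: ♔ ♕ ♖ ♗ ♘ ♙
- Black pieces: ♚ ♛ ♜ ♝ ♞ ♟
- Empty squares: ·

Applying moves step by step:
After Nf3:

♜ ♞ ♝ ♛ ♚ ♝ ♞ ♜
♟ ♟ ♟ ♟ ♟ ♟ ♟ ♟
· · · · · · · ·
· · · · · · · ·
· · · · · · · ·
· · · · · ♘ · ·
♙ ♙ ♙ ♙ ♙ ♙ ♙ ♙
♖ ♘ ♗ ♕ ♔ ♗ · ♖


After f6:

♜ ♞ ♝ ♛ ♚ ♝ ♞ ♜
♟ ♟ ♟ ♟ ♟ · ♟ ♟
· · · · · ♟ · ·
· · · · · · · ·
· · · · · · · ·
· · · · · ♘ · ·
♙ ♙ ♙ ♙ ♙ ♙ ♙ ♙
♖ ♘ ♗ ♕ ♔ ♗ · ♖



  a b c d e f g h
  ─────────────────
8│♜ ♞ ♝ ♛ ♚ ♝ ♞ ♜│8
7│♟ ♟ ♟ ♟ ♟ · ♟ ♟│7
6│· · · · · ♟ · ·│6
5│· · · · · · · ·│5
4│· · · · · · · ·│4
3│· · · · · ♘ · ·│3
2│♙ ♙ ♙ ♙ ♙ ♙ ♙ ♙│2
1│♖ ♘ ♗ ♕ ♔ ♗ · ♖│1
  ─────────────────
  a b c d e f g h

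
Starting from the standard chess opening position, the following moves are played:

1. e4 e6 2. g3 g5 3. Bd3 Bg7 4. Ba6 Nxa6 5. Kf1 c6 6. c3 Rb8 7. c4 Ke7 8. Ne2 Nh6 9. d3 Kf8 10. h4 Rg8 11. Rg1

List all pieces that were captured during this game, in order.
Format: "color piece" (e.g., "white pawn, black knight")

Tracking captures:
  Nxa6: captured white bishop

white bishop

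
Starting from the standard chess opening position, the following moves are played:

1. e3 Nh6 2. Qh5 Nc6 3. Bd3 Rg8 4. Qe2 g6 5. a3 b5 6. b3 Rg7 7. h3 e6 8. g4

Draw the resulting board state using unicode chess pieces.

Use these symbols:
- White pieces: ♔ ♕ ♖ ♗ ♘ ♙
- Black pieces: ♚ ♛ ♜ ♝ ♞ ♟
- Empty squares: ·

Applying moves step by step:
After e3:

♜ ♞ ♝ ♛ ♚ ♝ ♞ ♜
♟ ♟ ♟ ♟ ♟ ♟ ♟ ♟
· · · · · · · ·
· · · · · · · ·
· · · · · · · ·
· · · · ♙ · · ·
♙ ♙ ♙ ♙ · ♙ ♙ ♙
♖ ♘ ♗ ♕ ♔ ♗ ♘ ♖


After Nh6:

♜ ♞ ♝ ♛ ♚ ♝ · ♜
♟ ♟ ♟ ♟ ♟ ♟ ♟ ♟
· · · · · · · ♞
· · · · · · · ·
· · · · · · · ·
· · · · ♙ · · ·
♙ ♙ ♙ ♙ · ♙ ♙ ♙
♖ ♘ ♗ ♕ ♔ ♗ ♘ ♖


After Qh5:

♜ ♞ ♝ ♛ ♚ ♝ · ♜
♟ ♟ ♟ ♟ ♟ ♟ ♟ ♟
· · · · · · · ♞
· · · · · · · ♕
· · · · · · · ·
· · · · ♙ · · ·
♙ ♙ ♙ ♙ · ♙ ♙ ♙
♖ ♘ ♗ · ♔ ♗ ♘ ♖


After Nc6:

♜ · ♝ ♛ ♚ ♝ · ♜
♟ ♟ ♟ ♟ ♟ ♟ ♟ ♟
· · ♞ · · · · ♞
· · · · · · · ♕
· · · · · · · ·
· · · · ♙ · · ·
♙ ♙ ♙ ♙ · ♙ ♙ ♙
♖ ♘ ♗ · ♔ ♗ ♘ ♖


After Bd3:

♜ · ♝ ♛ ♚ ♝ · ♜
♟ ♟ ♟ ♟ ♟ ♟ ♟ ♟
· · ♞ · · · · ♞
· · · · · · · ♕
· · · · · · · ·
· · · ♗ ♙ · · ·
♙ ♙ ♙ ♙ · ♙ ♙ ♙
♖ ♘ ♗ · ♔ · ♘ ♖


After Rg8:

♜ · ♝ ♛ ♚ ♝ ♜ ·
♟ ♟ ♟ ♟ ♟ ♟ ♟ ♟
· · ♞ · · · · ♞
· · · · · · · ♕
· · · · · · · ·
· · · ♗ ♙ · · ·
♙ ♙ ♙ ♙ · ♙ ♙ ♙
♖ ♘ ♗ · ♔ · ♘ ♖


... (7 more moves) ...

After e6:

♜ · ♝ ♛ ♚ ♝ · ·
♟ · ♟ ♟ · ♟ ♜ ♟
· · ♞ · ♟ · ♟ ♞
· ♟ · · · · · ·
· · · · · · · ·
♙ ♙ · ♗ ♙ · · ♙
· · ♙ ♙ ♕ ♙ ♙ ·
♖ ♘ ♗ · ♔ · ♘ ♖


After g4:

♜ · ♝ ♛ ♚ ♝ · ·
♟ · ♟ ♟ · ♟ ♜ ♟
· · ♞ · ♟ · ♟ ♞
· ♟ · · · · · ·
· · · · · · ♙ ·
♙ ♙ · ♗ ♙ · · ♙
· · ♙ ♙ ♕ ♙ · ·
♖ ♘ ♗ · ♔ · ♘ ♖



  a b c d e f g h
  ─────────────────
8│♜ · ♝ ♛ ♚ ♝ · ·│8
7│♟ · ♟ ♟ · ♟ ♜ ♟│7
6│· · ♞ · ♟ · ♟ ♞│6
5│· ♟ · · · · · ·│5
4│· · · · · · ♙ ·│4
3│♙ ♙ · ♗ ♙ · · ♙│3
2│· · ♙ ♙ ♕ ♙ · ·│2
1│♖ ♘ ♗ · ♔ · ♘ ♖│1
  ─────────────────
  a b c d e f g h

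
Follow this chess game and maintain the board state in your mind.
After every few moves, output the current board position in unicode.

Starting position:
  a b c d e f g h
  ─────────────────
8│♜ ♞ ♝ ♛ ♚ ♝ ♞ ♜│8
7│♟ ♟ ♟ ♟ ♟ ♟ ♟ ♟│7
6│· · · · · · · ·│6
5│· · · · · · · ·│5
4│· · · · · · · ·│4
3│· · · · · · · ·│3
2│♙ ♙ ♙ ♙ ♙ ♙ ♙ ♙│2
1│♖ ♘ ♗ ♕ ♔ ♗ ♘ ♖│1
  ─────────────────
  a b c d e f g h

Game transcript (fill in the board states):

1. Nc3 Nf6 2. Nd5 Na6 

  a b c d e f g h
  ─────────────────
8│♜ · ♝ ♛ ♚ ♝ · ♜│8
7│♟ ♟ ♟ ♟ ♟ ♟ ♟ ♟│7
6│♞ · · · · ♞ · ·│6
5│· · · ♘ · · · ·│5
4│· · · · · · · ·│4
3│· · · · · · · ·│3
2│♙ ♙ ♙ ♙ ♙ ♙ ♙ ♙│2
1│♖ · ♗ ♕ ♔ ♗ ♘ ♖│1
  ─────────────────
  a b c d e f g h

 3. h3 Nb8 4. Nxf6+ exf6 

  a b c d e f g h
  ─────────────────
8│♜ ♞ ♝ ♛ ♚ ♝ · ♜│8
7│♟ ♟ ♟ ♟ · ♟ ♟ ♟│7
6│· · · · · ♟ · ·│6
5│· · · · · · · ·│5
4│· · · · · · · ·│4
3│· · · · · · · ♙│3
2│♙ ♙ ♙ ♙ ♙ ♙ ♙ ·│2
1│♖ · ♗ ♕ ♔ ♗ ♘ ♖│1
  ─────────────────
  a b c d e f g h

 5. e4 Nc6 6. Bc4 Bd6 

  a b c d e f g h
  ─────────────────
8│♜ · ♝ ♛ ♚ · · ♜│8
7│♟ ♟ ♟ ♟ · ♟ ♟ ♟│7
6│· · ♞ ♝ · ♟ · ·│6
5│· · · · · · · ·│5
4│· · ♗ · ♙ · · ·│4
3│· · · · · · · ♙│3
2│♙ ♙ ♙ ♙ · ♙ ♙ ·│2
1│♖ · ♗ ♕ ♔ · ♘ ♖│1
  ─────────────────
  a b c d e f g h

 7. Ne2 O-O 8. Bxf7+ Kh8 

  a b c d e f g h
  ─────────────────
8│♜ · ♝ ♛ · ♜ · ♚│8
7│♟ ♟ ♟ ♟ · ♗ ♟ ♟│7
6│· · ♞ ♝ · ♟ · ·│6
5│· · · · · · · ·│5
4│· · · · ♙ · · ·│4
3│· · · · · · · ♙│3
2│♙ ♙ ♙ ♙ ♘ ♙ ♙ ·│2
1│♖ · ♗ ♕ ♔ · · ♖│1
  ─────────────────
  a b c d e f g h

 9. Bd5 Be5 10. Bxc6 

  a b c d e f g h
  ─────────────────
8│♜ · ♝ ♛ · ♜ · ♚│8
7│♟ ♟ ♟ ♟ · · ♟ ♟│7
6│· · ♗ · · ♟ · ·│6
5│· · · · ♝ · · ·│5
4│· · · · ♙ · · ·│4
3│· · · · · · · ♙│3
2│♙ ♙ ♙ ♙ ♘ ♙ ♙ ·│2
1│♖ · ♗ ♕ ♔ · · ♖│1
  ─────────────────
  a b c d e f g h


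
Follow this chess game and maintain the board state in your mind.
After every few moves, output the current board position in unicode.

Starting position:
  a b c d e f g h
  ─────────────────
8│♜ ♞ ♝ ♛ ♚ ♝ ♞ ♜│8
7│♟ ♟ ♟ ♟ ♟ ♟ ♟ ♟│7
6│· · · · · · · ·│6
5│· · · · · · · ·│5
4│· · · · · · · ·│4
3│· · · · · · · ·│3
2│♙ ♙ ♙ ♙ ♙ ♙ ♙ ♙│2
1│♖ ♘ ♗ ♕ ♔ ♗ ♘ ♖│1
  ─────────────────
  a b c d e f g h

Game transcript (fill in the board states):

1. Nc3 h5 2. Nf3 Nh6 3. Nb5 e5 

  a b c d e f g h
  ─────────────────
8│♜ ♞ ♝ ♛ ♚ ♝ · ♜│8
7│♟ ♟ ♟ ♟ · ♟ ♟ ·│7
6│· · · · · · · ♞│6
5│· ♘ · · ♟ · · ♟│5
4│· · · · · · · ·│4
3│· · · · · ♘ · ·│3
2│♙ ♙ ♙ ♙ ♙ ♙ ♙ ♙│2
1│♖ · ♗ ♕ ♔ ♗ · ♖│1
  ─────────────────
  a b c d e f g h

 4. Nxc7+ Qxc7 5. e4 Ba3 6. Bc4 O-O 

  a b c d e f g h
  ─────────────────
8│♜ ♞ ♝ · · ♜ ♚ ·│8
7│♟ ♟ ♛ ♟ · ♟ ♟ ·│7
6│· · · · · · · ♞│6
5│· · · · ♟ · · ♟│5
4│· · ♗ · ♙ · · ·│4
3│♝ · · · · ♘ · ·│3
2│♙ ♙ ♙ ♙ · ♙ ♙ ♙│2
1│♖ · ♗ ♕ ♔ · · ♖│1
  ─────────────────
  a b c d e f g h

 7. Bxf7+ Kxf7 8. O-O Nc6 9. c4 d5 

  a b c d e f g h
  ─────────────────
8│♜ · ♝ · · ♜ · ·│8
7│♟ ♟ ♛ · · ♚ ♟ ·│7
6│· · ♞ · · · · ♞│6
5│· · · ♟ ♟ · · ♟│5
4│· · ♙ · ♙ · · ·│4
3│♝ · · · · ♘ · ·│3
2│♙ ♙ · ♙ · ♙ ♙ ♙│2
1│♖ · ♗ ♕ · ♖ ♔ ·│1
  ─────────────────
  a b c d e f g h

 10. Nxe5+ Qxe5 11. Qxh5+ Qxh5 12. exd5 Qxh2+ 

  a b c d e f g h
  ─────────────────
8│♜ · ♝ · · ♜ · ·│8
7│♟ ♟ · · · ♚ ♟ ·│7
6│· · ♞ · · · · ♞│6
5│· · · ♙ · · · ·│5
4│· · ♙ · · · · ·│4
3│♝ · · · · · · ·│3
2│♙ ♙ · ♙ · ♙ ♙ ♛│2
1│♖ · ♗ · · ♖ ♔ ·│1
  ─────────────────
  a b c d e f g h

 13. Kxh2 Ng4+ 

  a b c d e f g h
  ─────────────────
8│♜ · ♝ · · ♜ · ·│8
7│♟ ♟ · · · ♚ ♟ ·│7
6│· · ♞ · · · · ·│6
5│· · · ♙ · · · ·│5
4│· · ♙ · · · ♞ ·│4
3│♝ · · · · · · ·│3
2│♙ ♙ · ♙ · ♙ ♙ ♔│2
1│♖ · ♗ · · ♖ · ·│1
  ─────────────────
  a b c d e f g h


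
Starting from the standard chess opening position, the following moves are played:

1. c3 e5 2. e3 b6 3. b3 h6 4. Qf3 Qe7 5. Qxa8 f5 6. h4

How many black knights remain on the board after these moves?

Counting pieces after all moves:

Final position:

  a b c d e f g h
  ─────────────────
8│♕ ♞ ♝ · ♚ ♝ ♞ ♜│8
7│♟ · ♟ ♟ ♛ · ♟ ·│7
6│· ♟ · · · · · ♟│6
5│· · · · ♟ ♟ · ·│5
4│· · · · · · · ♙│4
3│· ♙ ♙ · ♙ · · ·│3
2│♙ · · ♙ · ♙ ♙ ·│2
1│♖ ♘ ♗ · ♔ ♗ ♘ ♖│1
  ─────────────────
  a b c d e f g h


2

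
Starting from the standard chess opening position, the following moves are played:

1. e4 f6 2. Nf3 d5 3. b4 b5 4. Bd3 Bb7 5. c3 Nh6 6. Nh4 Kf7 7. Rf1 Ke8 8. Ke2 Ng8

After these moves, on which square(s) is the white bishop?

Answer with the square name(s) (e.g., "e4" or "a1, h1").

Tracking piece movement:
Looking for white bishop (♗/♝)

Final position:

  a b c d e f g h
  ─────────────────
8│♜ ♞ · ♛ ♚ ♝ ♞ ♜│8
7│♟ ♝ ♟ · ♟ · ♟ ♟│7
6│· · · · · ♟ · ·│6
5│· ♟ · ♟ · · · ·│5
4│· ♙ · · ♙ · · ♘│4
3│· · ♙ ♗ · · · ·│3
2│♙ · · ♙ ♔ ♙ ♙ ♙│2
1│♖ ♘ ♗ ♕ · ♖ · ·│1
  ─────────────────
  a b c d e f g h


c1, d3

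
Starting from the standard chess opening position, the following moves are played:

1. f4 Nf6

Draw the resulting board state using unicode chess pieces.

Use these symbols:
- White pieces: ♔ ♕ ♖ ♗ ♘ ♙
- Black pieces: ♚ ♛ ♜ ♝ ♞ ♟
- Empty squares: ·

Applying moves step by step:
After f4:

♜ ♞ ♝ ♛ ♚ ♝ ♞ ♜
♟ ♟ ♟ ♟ ♟ ♟ ♟ ♟
· · · · · · · ·
· · · · · · · ·
· · · · · ♙ · ·
· · · · · · · ·
♙ ♙ ♙ ♙ ♙ · ♙ ♙
♖ ♘ ♗ ♕ ♔ ♗ ♘ ♖


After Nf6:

♜ ♞ ♝ ♛ ♚ ♝ · ♜
♟ ♟ ♟ ♟ ♟ ♟ ♟ ♟
· · · · · ♞ · ·
· · · · · · · ·
· · · · · ♙ · ·
· · · · · · · ·
♙ ♙ ♙ ♙ ♙ · ♙ ♙
♖ ♘ ♗ ♕ ♔ ♗ ♘ ♖



  a b c d e f g h
  ─────────────────
8│♜ ♞ ♝ ♛ ♚ ♝ · ♜│8
7│♟ ♟ ♟ ♟ ♟ ♟ ♟ ♟│7
6│· · · · · ♞ · ·│6
5│· · · · · · · ·│5
4│· · · · · ♙ · ·│4
3│· · · · · · · ·│3
2│♙ ♙ ♙ ♙ ♙ · ♙ ♙│2
1│♖ ♘ ♗ ♕ ♔ ♗ ♘ ♖│1
  ─────────────────
  a b c d e f g h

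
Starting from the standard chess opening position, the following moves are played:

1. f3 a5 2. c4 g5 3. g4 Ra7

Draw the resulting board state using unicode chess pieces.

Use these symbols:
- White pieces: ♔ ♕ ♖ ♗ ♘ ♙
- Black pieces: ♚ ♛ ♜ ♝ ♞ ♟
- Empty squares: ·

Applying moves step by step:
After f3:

♜ ♞ ♝ ♛ ♚ ♝ ♞ ♜
♟ ♟ ♟ ♟ ♟ ♟ ♟ ♟
· · · · · · · ·
· · · · · · · ·
· · · · · · · ·
· · · · · ♙ · ·
♙ ♙ ♙ ♙ ♙ · ♙ ♙
♖ ♘ ♗ ♕ ♔ ♗ ♘ ♖


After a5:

♜ ♞ ♝ ♛ ♚ ♝ ♞ ♜
· ♟ ♟ ♟ ♟ ♟ ♟ ♟
· · · · · · · ·
♟ · · · · · · ·
· · · · · · · ·
· · · · · ♙ · ·
♙ ♙ ♙ ♙ ♙ · ♙ ♙
♖ ♘ ♗ ♕ ♔ ♗ ♘ ♖


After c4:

♜ ♞ ♝ ♛ ♚ ♝ ♞ ♜
· ♟ ♟ ♟ ♟ ♟ ♟ ♟
· · · · · · · ·
♟ · · · · · · ·
· · ♙ · · · · ·
· · · · · ♙ · ·
♙ ♙ · ♙ ♙ · ♙ ♙
♖ ♘ ♗ ♕ ♔ ♗ ♘ ♖


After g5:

♜ ♞ ♝ ♛ ♚ ♝ ♞ ♜
· ♟ ♟ ♟ ♟ ♟ · ♟
· · · · · · · ·
♟ · · · · · ♟ ·
· · ♙ · · · · ·
· · · · · ♙ · ·
♙ ♙ · ♙ ♙ · ♙ ♙
♖ ♘ ♗ ♕ ♔ ♗ ♘ ♖


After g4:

♜ ♞ ♝ ♛ ♚ ♝ ♞ ♜
· ♟ ♟ ♟ ♟ ♟ · ♟
· · · · · · · ·
♟ · · · · · ♟ ·
· · ♙ · · · ♙ ·
· · · · · ♙ · ·
♙ ♙ · ♙ ♙ · · ♙
♖ ♘ ♗ ♕ ♔ ♗ ♘ ♖


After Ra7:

· ♞ ♝ ♛ ♚ ♝ ♞ ♜
♜ ♟ ♟ ♟ ♟ ♟ · ♟
· · · · · · · ·
♟ · · · · · ♟ ·
· · ♙ · · · ♙ ·
· · · · · ♙ · ·
♙ ♙ · ♙ ♙ · · ♙
♖ ♘ ♗ ♕ ♔ ♗ ♘ ♖



  a b c d e f g h
  ─────────────────
8│· ♞ ♝ ♛ ♚ ♝ ♞ ♜│8
7│♜ ♟ ♟ ♟ ♟ ♟ · ♟│7
6│· · · · · · · ·│6
5│♟ · · · · · ♟ ·│5
4│· · ♙ · · · ♙ ·│4
3│· · · · · ♙ · ·│3
2│♙ ♙ · ♙ ♙ · · ♙│2
1│♖ ♘ ♗ ♕ ♔ ♗ ♘ ♖│1
  ─────────────────
  a b c d e f g h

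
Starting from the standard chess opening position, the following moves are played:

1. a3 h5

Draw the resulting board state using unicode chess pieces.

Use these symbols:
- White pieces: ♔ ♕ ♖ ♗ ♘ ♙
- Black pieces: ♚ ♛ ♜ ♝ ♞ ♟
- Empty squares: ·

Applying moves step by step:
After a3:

♜ ♞ ♝ ♛ ♚ ♝ ♞ ♜
♟ ♟ ♟ ♟ ♟ ♟ ♟ ♟
· · · · · · · ·
· · · · · · · ·
· · · · · · · ·
♙ · · · · · · ·
· ♙ ♙ ♙ ♙ ♙ ♙ ♙
♖ ♘ ♗ ♕ ♔ ♗ ♘ ♖


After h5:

♜ ♞ ♝ ♛ ♚ ♝ ♞ ♜
♟ ♟ ♟ ♟ ♟ ♟ ♟ ·
· · · · · · · ·
· · · · · · · ♟
· · · · · · · ·
♙ · · · · · · ·
· ♙ ♙ ♙ ♙ ♙ ♙ ♙
♖ ♘ ♗ ♕ ♔ ♗ ♘ ♖



  a b c d e f g h
  ─────────────────
8│♜ ♞ ♝ ♛ ♚ ♝ ♞ ♜│8
7│♟ ♟ ♟ ♟ ♟ ♟ ♟ ·│7
6│· · · · · · · ·│6
5│· · · · · · · ♟│5
4│· · · · · · · ·│4
3│♙ · · · · · · ·│3
2│· ♙ ♙ ♙ ♙ ♙ ♙ ♙│2
1│♖ ♘ ♗ ♕ ♔ ♗ ♘ ♖│1
  ─────────────────
  a b c d e f g h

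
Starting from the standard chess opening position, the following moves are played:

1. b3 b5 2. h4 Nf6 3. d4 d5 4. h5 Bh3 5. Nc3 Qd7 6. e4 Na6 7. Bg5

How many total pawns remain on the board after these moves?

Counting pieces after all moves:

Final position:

  a b c d e f g h
  ─────────────────
8│♜ · · · ♚ ♝ · ♜│8
7│♟ · ♟ ♛ ♟ ♟ ♟ ♟│7
6│♞ · · · · ♞ · ·│6
5│· ♟ · ♟ · · ♗ ♙│5
4│· · · ♙ ♙ · · ·│4
3│· ♙ ♘ · · · · ♝│3
2│♙ · ♙ · · ♙ ♙ ·│2
1│♖ · · ♕ ♔ ♗ ♘ ♖│1
  ─────────────────
  a b c d e f g h


16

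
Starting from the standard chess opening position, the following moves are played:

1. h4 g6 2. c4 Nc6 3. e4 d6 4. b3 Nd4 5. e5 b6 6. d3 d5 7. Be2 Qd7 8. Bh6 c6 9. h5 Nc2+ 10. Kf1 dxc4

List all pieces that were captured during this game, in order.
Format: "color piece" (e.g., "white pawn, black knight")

Tracking captures:
  dxc4: captured white pawn

white pawn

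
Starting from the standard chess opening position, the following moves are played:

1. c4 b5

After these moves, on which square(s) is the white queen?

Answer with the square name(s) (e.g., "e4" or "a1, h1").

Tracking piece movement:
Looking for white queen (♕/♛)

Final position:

  a b c d e f g h
  ─────────────────
8│♜ ♞ ♝ ♛ ♚ ♝ ♞ ♜│8
7│♟ · ♟ ♟ ♟ ♟ ♟ ♟│7
6│· · · · · · · ·│6
5│· ♟ · · · · · ·│5
4│· · ♙ · · · · ·│4
3│· · · · · · · ·│3
2│♙ ♙ · ♙ ♙ ♙ ♙ ♙│2
1│♖ ♘ ♗ ♕ ♔ ♗ ♘ ♖│1
  ─────────────────
  a b c d e f g h


d1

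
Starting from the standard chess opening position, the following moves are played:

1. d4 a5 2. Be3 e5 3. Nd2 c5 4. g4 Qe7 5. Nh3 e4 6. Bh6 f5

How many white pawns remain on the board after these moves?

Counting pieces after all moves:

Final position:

  a b c d e f g h
  ─────────────────
8│♜ ♞ ♝ · ♚ ♝ ♞ ♜│8
7│· ♟ · ♟ ♛ · ♟ ♟│7
6│· · · · · · · ♗│6
5│♟ · ♟ · · ♟ · ·│5
4│· · · ♙ ♟ · ♙ ·│4
3│· · · · · · · ♘│3
2│♙ ♙ ♙ ♘ ♙ ♙ · ♙│2
1│♖ · · ♕ ♔ ♗ · ♖│1
  ─────────────────
  a b c d e f g h


8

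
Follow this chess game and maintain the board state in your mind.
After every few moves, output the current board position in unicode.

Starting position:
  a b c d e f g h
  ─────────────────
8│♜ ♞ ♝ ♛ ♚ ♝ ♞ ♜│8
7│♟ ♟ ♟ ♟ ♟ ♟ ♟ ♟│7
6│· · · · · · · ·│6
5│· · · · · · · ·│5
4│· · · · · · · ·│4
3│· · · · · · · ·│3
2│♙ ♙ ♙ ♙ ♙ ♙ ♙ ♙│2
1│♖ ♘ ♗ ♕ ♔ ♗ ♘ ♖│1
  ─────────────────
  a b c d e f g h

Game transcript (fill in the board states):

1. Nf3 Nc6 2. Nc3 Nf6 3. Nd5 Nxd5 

  a b c d e f g h
  ─────────────────
8│♜ · ♝ ♛ ♚ ♝ · ♜│8
7│♟ ♟ ♟ ♟ ♟ ♟ ♟ ♟│7
6│· · ♞ · · · · ·│6
5│· · · ♞ · · · ·│5
4│· · · · · · · ·│4
3│· · · · · ♘ · ·│3
2│♙ ♙ ♙ ♙ ♙ ♙ ♙ ♙│2
1│♖ · ♗ ♕ ♔ ♗ · ♖│1
  ─────────────────
  a b c d e f g h

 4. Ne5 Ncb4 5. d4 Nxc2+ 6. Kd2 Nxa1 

  a b c d e f g h
  ─────────────────
8│♜ · ♝ ♛ ♚ ♝ · ♜│8
7│♟ ♟ ♟ ♟ ♟ ♟ ♟ ♟│7
6│· · · · · · · ·│6
5│· · · ♞ ♘ · · ·│5
4│· · · ♙ · · · ·│4
3│· · · · · · · ·│3
2│♙ ♙ · ♔ ♙ ♙ ♙ ♙│2
1│♞ · ♗ ♕ · ♗ · ♖│1
  ─────────────────
  a b c d e f g h

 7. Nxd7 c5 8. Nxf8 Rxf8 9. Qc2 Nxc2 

  a b c d e f g h
  ─────────────────
8│♜ · ♝ ♛ ♚ ♜ · ·│8
7│♟ ♟ · · ♟ ♟ ♟ ♟│7
6│· · · · · · · ·│6
5│· · ♟ ♞ · · · ·│5
4│· · · ♙ · · · ·│4
3│· · · · · · · ·│3
2│♙ ♙ ♞ ♔ ♙ ♙ ♙ ♙│2
1│· · ♗ · · ♗ · ♖│1
  ─────────────────
  a b c d e f g h

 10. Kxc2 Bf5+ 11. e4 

  a b c d e f g h
  ─────────────────
8│♜ · · ♛ ♚ ♜ · ·│8
7│♟ ♟ · · ♟ ♟ ♟ ♟│7
6│· · · · · · · ·│6
5│· · ♟ ♞ · ♝ · ·│5
4│· · · ♙ ♙ · · ·│4
3│· · · · · · · ·│3
2│♙ ♙ ♔ · · ♙ ♙ ♙│2
1│· · ♗ · · ♗ · ♖│1
  ─────────────────
  a b c d e f g h


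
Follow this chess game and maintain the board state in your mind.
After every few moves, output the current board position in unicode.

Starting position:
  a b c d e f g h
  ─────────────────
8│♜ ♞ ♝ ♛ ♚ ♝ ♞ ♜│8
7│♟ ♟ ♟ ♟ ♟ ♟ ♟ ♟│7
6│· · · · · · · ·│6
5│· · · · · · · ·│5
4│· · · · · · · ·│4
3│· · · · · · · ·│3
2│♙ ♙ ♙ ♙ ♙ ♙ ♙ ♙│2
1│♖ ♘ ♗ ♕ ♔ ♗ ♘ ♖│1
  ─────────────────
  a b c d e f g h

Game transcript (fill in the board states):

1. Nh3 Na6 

  a b c d e f g h
  ─────────────────
8│♜ · ♝ ♛ ♚ ♝ ♞ ♜│8
7│♟ ♟ ♟ ♟ ♟ ♟ ♟ ♟│7
6│♞ · · · · · · ·│6
5│· · · · · · · ·│5
4│· · · · · · · ·│4
3│· · · · · · · ♘│3
2│♙ ♙ ♙ ♙ ♙ ♙ ♙ ♙│2
1│♖ ♘ ♗ ♕ ♔ ♗ · ♖│1
  ─────────────────
  a b c d e f g h

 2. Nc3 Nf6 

  a b c d e f g h
  ─────────────────
8│♜ · ♝ ♛ ♚ ♝ · ♜│8
7│♟ ♟ ♟ ♟ ♟ ♟ ♟ ♟│7
6│♞ · · · · ♞ · ·│6
5│· · · · · · · ·│5
4│· · · · · · · ·│4
3│· · ♘ · · · · ♘│3
2│♙ ♙ ♙ ♙ ♙ ♙ ♙ ♙│2
1│♖ · ♗ ♕ ♔ ♗ · ♖│1
  ─────────────────
  a b c d e f g h

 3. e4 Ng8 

  a b c d e f g h
  ─────────────────
8│♜ · ♝ ♛ ♚ ♝ ♞ ♜│8
7│♟ ♟ ♟ ♟ ♟ ♟ ♟ ♟│7
6│♞ · · · · · · ·│6
5│· · · · · · · ·│5
4│· · · · ♙ · · ·│4
3│· · ♘ · · · · ♘│3
2│♙ ♙ ♙ ♙ · ♙ ♙ ♙│2
1│♖ · ♗ ♕ ♔ ♗ · ♖│1
  ─────────────────
  a b c d e f g h

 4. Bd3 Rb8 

  a b c d e f g h
  ─────────────────
8│· ♜ ♝ ♛ ♚ ♝ ♞ ♜│8
7│♟ ♟ ♟ ♟ ♟ ♟ ♟ ♟│7
6│♞ · · · · · · ·│6
5│· · · · · · · ·│5
4│· · · · ♙ · · ·│4
3│· · ♘ ♗ · · · ♘│3
2│♙ ♙ ♙ ♙ · ♙ ♙ ♙│2
1│♖ · ♗ ♕ ♔ · · ♖│1
  ─────────────────
  a b c d e f g h

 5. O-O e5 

  a b c d e f g h
  ─────────────────
8│· ♜ ♝ ♛ ♚ ♝ ♞ ♜│8
7│♟ ♟ ♟ ♟ · ♟ ♟ ♟│7
6│♞ · · · · · · ·│6
5│· · · · ♟ · · ·│5
4│· · · · ♙ · · ·│4
3│· · ♘ ♗ · · · ♘│3
2│♙ ♙ ♙ ♙ · ♙ ♙ ♙│2
1│♖ · ♗ ♕ · ♖ ♔ ·│1
  ─────────────────
  a b c d e f g h



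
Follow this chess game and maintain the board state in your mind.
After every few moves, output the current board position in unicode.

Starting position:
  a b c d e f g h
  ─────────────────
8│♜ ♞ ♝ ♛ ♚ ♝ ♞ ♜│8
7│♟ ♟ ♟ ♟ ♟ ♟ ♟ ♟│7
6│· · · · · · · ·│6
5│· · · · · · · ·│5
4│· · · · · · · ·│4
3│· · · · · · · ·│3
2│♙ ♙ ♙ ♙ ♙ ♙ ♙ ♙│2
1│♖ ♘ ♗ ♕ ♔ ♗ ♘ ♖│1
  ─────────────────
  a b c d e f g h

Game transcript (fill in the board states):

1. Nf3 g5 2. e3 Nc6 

  a b c d e f g h
  ─────────────────
8│♜ · ♝ ♛ ♚ ♝ ♞ ♜│8
7│♟ ♟ ♟ ♟ ♟ ♟ · ♟│7
6│· · ♞ · · · · ·│6
5│· · · · · · ♟ ·│5
4│· · · · · · · ·│4
3│· · · · ♙ ♘ · ·│3
2│♙ ♙ ♙ ♙ · ♙ ♙ ♙│2
1│♖ ♘ ♗ ♕ ♔ ♗ · ♖│1
  ─────────────────
  a b c d e f g h

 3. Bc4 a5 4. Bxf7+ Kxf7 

  a b c d e f g h
  ─────────────────
8│♜ · ♝ ♛ · ♝ ♞ ♜│8
7│· ♟ ♟ ♟ ♟ ♚ · ♟│7
6│· · ♞ · · · · ·│6
5│♟ · · · · · ♟ ·│5
4│· · · · · · · ·│4
3│· · · · ♙ ♘ · ·│3
2│♙ ♙ ♙ ♙ · ♙ ♙ ♙│2
1│♖ ♘ ♗ ♕ ♔ · · ♖│1
  ─────────────────
  a b c d e f g h

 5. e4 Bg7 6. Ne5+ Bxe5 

  a b c d e f g h
  ─────────────────
8│♜ · ♝ ♛ · · ♞ ♜│8
7│· ♟ ♟ ♟ ♟ ♚ · ♟│7
6│· · ♞ · · · · ·│6
5│♟ · · · ♝ · ♟ ·│5
4│· · · · ♙ · · ·│4
3│· · · · · · · ·│3
2│♙ ♙ ♙ ♙ · ♙ ♙ ♙│2
1│♖ ♘ ♗ ♕ ♔ · · ♖│1
  ─────────────────
  a b c d e f g h

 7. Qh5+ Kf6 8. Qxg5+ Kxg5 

  a b c d e f g h
  ─────────────────
8│♜ · ♝ ♛ · · ♞ ♜│8
7│· ♟ ♟ ♟ ♟ · · ♟│7
6│· · ♞ · · · · ·│6
5│♟ · · · ♝ · ♚ ·│5
4│· · · · ♙ · · ·│4
3│· · · · · · · ·│3
2│♙ ♙ ♙ ♙ · ♙ ♙ ♙│2
1│♖ ♘ ♗ · ♔ · · ♖│1
  ─────────────────
  a b c d e f g h

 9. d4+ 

  a b c d e f g h
  ─────────────────
8│♜ · ♝ ♛ · · ♞ ♜│8
7│· ♟ ♟ ♟ ♟ · · ♟│7
6│· · ♞ · · · · ·│6
5│♟ · · · ♝ · ♚ ·│5
4│· · · ♙ ♙ · · ·│4
3│· · · · · · · ·│3
2│♙ ♙ ♙ · · ♙ ♙ ♙│2
1│♖ ♘ ♗ · ♔ · · ♖│1
  ─────────────────
  a b c d e f g h


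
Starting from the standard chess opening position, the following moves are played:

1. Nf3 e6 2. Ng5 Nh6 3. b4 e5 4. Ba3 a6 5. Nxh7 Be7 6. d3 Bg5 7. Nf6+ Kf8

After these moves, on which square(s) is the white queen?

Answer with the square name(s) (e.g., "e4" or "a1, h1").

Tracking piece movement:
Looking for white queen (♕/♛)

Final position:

  a b c d e f g h
  ─────────────────
8│♜ ♞ ♝ ♛ · ♚ · ♜│8
7│· ♟ ♟ ♟ · ♟ ♟ ·│7
6│♟ · · · · ♘ · ♞│6
5│· · · · ♟ · ♝ ·│5
4│· ♙ · · · · · ·│4
3│♗ · · ♙ · · · ·│3
2│♙ · ♙ · ♙ ♙ ♙ ♙│2
1│♖ ♘ · ♕ ♔ ♗ · ♖│1
  ─────────────────
  a b c d e f g h


d1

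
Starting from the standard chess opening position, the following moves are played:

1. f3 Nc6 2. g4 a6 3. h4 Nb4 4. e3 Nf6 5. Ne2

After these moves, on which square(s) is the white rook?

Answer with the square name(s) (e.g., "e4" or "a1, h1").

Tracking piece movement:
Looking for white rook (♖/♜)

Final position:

  a b c d e f g h
  ─────────────────
8│♜ · ♝ ♛ ♚ ♝ · ♜│8
7│· ♟ ♟ ♟ ♟ ♟ ♟ ♟│7
6│♟ · · · · ♞ · ·│6
5│· · · · · · · ·│5
4│· ♞ · · · · ♙ ♙│4
3│· · · · ♙ ♙ · ·│3
2│♙ ♙ ♙ ♙ ♘ · · ·│2
1│♖ ♘ ♗ ♕ ♔ ♗ · ♖│1
  ─────────────────
  a b c d e f g h


a1, h1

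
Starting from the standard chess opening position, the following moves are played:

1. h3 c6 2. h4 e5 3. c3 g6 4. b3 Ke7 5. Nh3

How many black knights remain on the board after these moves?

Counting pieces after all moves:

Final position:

  a b c d e f g h
  ─────────────────
8│♜ ♞ ♝ ♛ · ♝ ♞ ♜│8
7│♟ ♟ · ♟ ♚ ♟ · ♟│7
6│· · ♟ · · · ♟ ·│6
5│· · · · ♟ · · ·│5
4│· · · · · · · ♙│4
3│· ♙ ♙ · · · · ♘│3
2│♙ · · ♙ ♙ ♙ ♙ ·│2
1│♖ ♘ ♗ ♕ ♔ ♗ · ♖│1
  ─────────────────
  a b c d e f g h


2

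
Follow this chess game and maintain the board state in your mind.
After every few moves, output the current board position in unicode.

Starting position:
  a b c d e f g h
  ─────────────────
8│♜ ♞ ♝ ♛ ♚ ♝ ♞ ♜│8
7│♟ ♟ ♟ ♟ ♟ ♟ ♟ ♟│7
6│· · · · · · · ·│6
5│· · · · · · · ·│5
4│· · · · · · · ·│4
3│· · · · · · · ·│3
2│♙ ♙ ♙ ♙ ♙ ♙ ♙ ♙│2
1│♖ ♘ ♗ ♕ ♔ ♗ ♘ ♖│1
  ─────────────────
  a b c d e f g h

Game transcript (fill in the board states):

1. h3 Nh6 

  a b c d e f g h
  ─────────────────
8│♜ ♞ ♝ ♛ ♚ ♝ · ♜│8
7│♟ ♟ ♟ ♟ ♟ ♟ ♟ ♟│7
6│· · · · · · · ♞│6
5│· · · · · · · ·│5
4│· · · · · · · ·│4
3│· · · · · · · ♙│3
2│♙ ♙ ♙ ♙ ♙ ♙ ♙ ·│2
1│♖ ♘ ♗ ♕ ♔ ♗ ♘ ♖│1
  ─────────────────
  a b c d e f g h

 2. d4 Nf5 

  a b c d e f g h
  ─────────────────
8│♜ ♞ ♝ ♛ ♚ ♝ · ♜│8
7│♟ ♟ ♟ ♟ ♟ ♟ ♟ ♟│7
6│· · · · · · · ·│6
5│· · · · · ♞ · ·│5
4│· · · ♙ · · · ·│4
3│· · · · · · · ♙│3
2│♙ ♙ ♙ · ♙ ♙ ♙ ·│2
1│♖ ♘ ♗ ♕ ♔ ♗ ♘ ♖│1
  ─────────────────
  a b c d e f g h

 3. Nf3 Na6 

  a b c d e f g h
  ─────────────────
8│♜ · ♝ ♛ ♚ ♝ · ♜│8
7│♟ ♟ ♟ ♟ ♟ ♟ ♟ ♟│7
6│♞ · · · · · · ·│6
5│· · · · · ♞ · ·│5
4│· · · ♙ · · · ·│4
3│· · · · · ♘ · ♙│3
2│♙ ♙ ♙ · ♙ ♙ ♙ ·│2
1│♖ ♘ ♗ ♕ ♔ ♗ · ♖│1
  ─────────────────
  a b c d e f g h

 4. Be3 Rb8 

  a b c d e f g h
  ─────────────────
8│· ♜ ♝ ♛ ♚ ♝ · ♜│8
7│♟ ♟ ♟ ♟ ♟ ♟ ♟ ♟│7
6│♞ · · · · · · ·│6
5│· · · · · ♞ · ·│5
4│· · · ♙ · · · ·│4
3│· · · · ♗ ♘ · ♙│3
2│♙ ♙ ♙ · ♙ ♙ ♙ ·│2
1│♖ ♘ · ♕ ♔ ♗ · ♖│1
  ─────────────────
  a b c d e f g h



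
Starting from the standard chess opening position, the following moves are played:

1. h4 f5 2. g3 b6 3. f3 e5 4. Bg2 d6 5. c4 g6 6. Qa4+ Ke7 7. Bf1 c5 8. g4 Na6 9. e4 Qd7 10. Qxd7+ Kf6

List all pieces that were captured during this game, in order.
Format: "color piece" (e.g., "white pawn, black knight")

Tracking captures:
  Qxd7+: captured black queen

black queen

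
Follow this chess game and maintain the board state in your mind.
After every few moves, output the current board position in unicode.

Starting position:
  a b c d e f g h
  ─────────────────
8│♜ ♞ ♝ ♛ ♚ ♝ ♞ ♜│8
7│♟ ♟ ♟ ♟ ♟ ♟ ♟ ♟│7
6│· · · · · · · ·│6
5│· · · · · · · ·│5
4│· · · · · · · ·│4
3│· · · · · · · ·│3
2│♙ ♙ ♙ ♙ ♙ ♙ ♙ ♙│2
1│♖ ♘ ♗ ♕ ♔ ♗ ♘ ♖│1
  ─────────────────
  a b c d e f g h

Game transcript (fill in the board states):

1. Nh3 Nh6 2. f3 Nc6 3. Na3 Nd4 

  a b c d e f g h
  ─────────────────
8│♜ · ♝ ♛ ♚ ♝ · ♜│8
7│♟ ♟ ♟ ♟ ♟ ♟ ♟ ♟│7
6│· · · · · · · ♞│6
5│· · · · · · · ·│5
4│· · · ♞ · · · ·│4
3│♘ · · · · ♙ · ♘│3
2│♙ ♙ ♙ ♙ ♙ · ♙ ♙│2
1│♖ · ♗ ♕ ♔ ♗ · ♖│1
  ─────────────────
  a b c d e f g h

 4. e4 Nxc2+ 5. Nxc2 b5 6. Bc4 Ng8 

  a b c d e f g h
  ─────────────────
8│♜ · ♝ ♛ ♚ ♝ ♞ ♜│8
7│♟ · ♟ ♟ ♟ ♟ ♟ ♟│7
6│· · · · · · · ·│6
5│· ♟ · · · · · ·│5
4│· · ♗ · ♙ · · ·│4
3│· · · · · ♙ · ♘│3
2│♙ ♙ ♘ ♙ · · ♙ ♙│2
1│♖ · ♗ ♕ ♔ · · ♖│1
  ─────────────────
  a b c d e f g h

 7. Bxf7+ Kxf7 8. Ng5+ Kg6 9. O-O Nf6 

  a b c d e f g h
  ─────────────────
8│♜ · ♝ ♛ · ♝ · ♜│8
7│♟ · ♟ ♟ ♟ · ♟ ♟│7
6│· · · · · ♞ ♚ ·│6
5│· ♟ · · · · ♘ ·│5
4│· · · · ♙ · · ·│4
3│· · · · · ♙ · ·│3
2│♙ ♙ ♘ ♙ · · ♙ ♙│2
1│♖ · ♗ ♕ · ♖ ♔ ·│1
  ─────────────────
  a b c d e f g h

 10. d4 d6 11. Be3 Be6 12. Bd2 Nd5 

  a b c d e f g h
  ─────────────────
8│♜ · · ♛ · ♝ · ♜│8
7│♟ · ♟ · ♟ · ♟ ♟│7
6│· · · ♟ ♝ · ♚ ·│6
5│· ♟ · ♞ · · ♘ ·│5
4│· · · ♙ ♙ · · ·│4
3│· · · · · ♙ · ·│3
2│♙ ♙ ♘ ♗ · · ♙ ♙│2
1│♖ · · ♕ · ♖ ♔ ·│1
  ─────────────────
  a b c d e f g h



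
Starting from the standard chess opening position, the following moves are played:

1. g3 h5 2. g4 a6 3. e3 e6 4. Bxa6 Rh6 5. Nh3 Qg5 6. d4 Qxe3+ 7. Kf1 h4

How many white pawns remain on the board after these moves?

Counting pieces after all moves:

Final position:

  a b c d e f g h
  ─────────────────
8│♜ ♞ ♝ · ♚ ♝ ♞ ·│8
7│· ♟ ♟ ♟ · ♟ ♟ ·│7
6│♗ · · · ♟ · · ♜│6
5│· · · · · · · ·│5
4│· · · ♙ · · ♙ ♟│4
3│· · · · ♛ · · ♘│3
2│♙ ♙ ♙ · · ♙ · ♙│2
1│♖ ♘ ♗ ♕ · ♔ · ♖│1
  ─────────────────
  a b c d e f g h


7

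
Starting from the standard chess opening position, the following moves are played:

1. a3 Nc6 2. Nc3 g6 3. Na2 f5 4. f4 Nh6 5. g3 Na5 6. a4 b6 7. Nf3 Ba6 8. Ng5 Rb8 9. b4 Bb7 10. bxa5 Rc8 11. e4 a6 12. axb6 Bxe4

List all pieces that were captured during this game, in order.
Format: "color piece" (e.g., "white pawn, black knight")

Tracking captures:
  bxa5: captured black knight
  axb6: captured black pawn
  Bxe4: captured white pawn

black knight, black pawn, white pawn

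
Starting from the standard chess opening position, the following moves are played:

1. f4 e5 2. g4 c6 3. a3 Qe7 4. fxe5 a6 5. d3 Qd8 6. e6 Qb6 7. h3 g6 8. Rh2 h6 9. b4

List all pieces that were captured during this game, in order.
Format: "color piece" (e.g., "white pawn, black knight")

Tracking captures:
  fxe5: captured black pawn

black pawn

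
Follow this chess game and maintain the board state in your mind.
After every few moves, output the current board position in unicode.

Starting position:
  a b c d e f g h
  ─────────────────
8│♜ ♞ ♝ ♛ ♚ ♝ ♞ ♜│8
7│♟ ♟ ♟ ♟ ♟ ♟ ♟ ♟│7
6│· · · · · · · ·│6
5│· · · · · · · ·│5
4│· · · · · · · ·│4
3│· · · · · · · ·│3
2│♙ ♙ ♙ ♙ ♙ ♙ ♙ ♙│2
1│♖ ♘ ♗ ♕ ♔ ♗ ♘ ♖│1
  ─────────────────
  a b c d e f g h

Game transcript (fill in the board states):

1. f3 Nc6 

  a b c d e f g h
  ─────────────────
8│♜ · ♝ ♛ ♚ ♝ ♞ ♜│8
7│♟ ♟ ♟ ♟ ♟ ♟ ♟ ♟│7
6│· · ♞ · · · · ·│6
5│· · · · · · · ·│5
4│· · · · · · · ·│4
3│· · · · · ♙ · ·│3
2│♙ ♙ ♙ ♙ ♙ · ♙ ♙│2
1│♖ ♘ ♗ ♕ ♔ ♗ ♘ ♖│1
  ─────────────────
  a b c d e f g h

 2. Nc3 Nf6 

  a b c d e f g h
  ─────────────────
8│♜ · ♝ ♛ ♚ ♝ · ♜│8
7│♟ ♟ ♟ ♟ ♟ ♟ ♟ ♟│7
6│· · ♞ · · ♞ · ·│6
5│· · · · · · · ·│5
4│· · · · · · · ·│4
3│· · ♘ · · ♙ · ·│3
2│♙ ♙ ♙ ♙ ♙ · ♙ ♙│2
1│♖ · ♗ ♕ ♔ ♗ ♘ ♖│1
  ─────────────────
  a b c d e f g h

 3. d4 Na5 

  a b c d e f g h
  ─────────────────
8│♜ · ♝ ♛ ♚ ♝ · ♜│8
7│♟ ♟ ♟ ♟ ♟ ♟ ♟ ♟│7
6│· · · · · ♞ · ·│6
5│♞ · · · · · · ·│5
4│· · · ♙ · · · ·│4
3│· · ♘ · · ♙ · ·│3
2│♙ ♙ ♙ · ♙ · ♙ ♙│2
1│♖ · ♗ ♕ ♔ ♗ ♘ ♖│1
  ─────────────────
  a b c d e f g h

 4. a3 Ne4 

  a b c d e f g h
  ─────────────────
8│♜ · ♝ ♛ ♚ ♝ · ♜│8
7│♟ ♟ ♟ ♟ ♟ ♟ ♟ ♟│7
6│· · · · · · · ·│6
5│♞ · · · · · · ·│5
4│· · · ♙ ♞ · · ·│4
3│♙ · ♘ · · ♙ · ·│3
2│· ♙ ♙ · ♙ · ♙ ♙│2
1│♖ · ♗ ♕ ♔ ♗ ♘ ♖│1
  ─────────────────
  a b c d e f g h

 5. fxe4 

  a b c d e f g h
  ─────────────────
8│♜ · ♝ ♛ ♚ ♝ · ♜│8
7│♟ ♟ ♟ ♟ ♟ ♟ ♟ ♟│7
6│· · · · · · · ·│6
5│♞ · · · · · · ·│5
4│· · · ♙ ♙ · · ·│4
3│♙ · ♘ · · · · ·│3
2│· ♙ ♙ · ♙ · ♙ ♙│2
1│♖ · ♗ ♕ ♔ ♗ ♘ ♖│1
  ─────────────────
  a b c d e f g h
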